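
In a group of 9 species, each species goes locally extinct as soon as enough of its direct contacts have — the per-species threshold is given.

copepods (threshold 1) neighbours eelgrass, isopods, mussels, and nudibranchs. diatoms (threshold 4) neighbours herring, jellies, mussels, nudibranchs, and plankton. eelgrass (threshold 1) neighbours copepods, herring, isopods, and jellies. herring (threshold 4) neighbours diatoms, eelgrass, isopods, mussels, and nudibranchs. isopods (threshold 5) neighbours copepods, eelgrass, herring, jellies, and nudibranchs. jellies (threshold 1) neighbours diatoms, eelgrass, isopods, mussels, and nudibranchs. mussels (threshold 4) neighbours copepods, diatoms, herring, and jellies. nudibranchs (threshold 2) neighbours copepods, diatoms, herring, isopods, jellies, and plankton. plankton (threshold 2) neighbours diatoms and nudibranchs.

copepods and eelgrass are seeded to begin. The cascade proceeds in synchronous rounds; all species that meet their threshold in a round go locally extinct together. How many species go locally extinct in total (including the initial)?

4

Round 1 — copepods, eelgrass go locally extinct (initial).
Round 2 — checking thresholds:
  herring: 1 of 5 neighbours < 4, holds.
  isopods: 2 of 5 neighbours < 5, holds.
  jellies: 1 of 5 neighbours ≥ 1, goes locally extinct.
  mussels: 1 of 4 neighbours < 4, holds.
  nudibranchs: 1 of 6 neighbours < 2, holds.
Round 3 — checking thresholds:
  diatoms: 1 of 5 neighbours < 4, holds.
  herring: 1 of 5 neighbours < 4, holds.
  isopods: 3 of 5 neighbours < 5, holds.
  mussels: 2 of 4 neighbours < 4, holds.
  nudibranchs: 2 of 6 neighbours ≥ 2, goes locally extinct.
Round 4 — no new extinctions; cascade stops.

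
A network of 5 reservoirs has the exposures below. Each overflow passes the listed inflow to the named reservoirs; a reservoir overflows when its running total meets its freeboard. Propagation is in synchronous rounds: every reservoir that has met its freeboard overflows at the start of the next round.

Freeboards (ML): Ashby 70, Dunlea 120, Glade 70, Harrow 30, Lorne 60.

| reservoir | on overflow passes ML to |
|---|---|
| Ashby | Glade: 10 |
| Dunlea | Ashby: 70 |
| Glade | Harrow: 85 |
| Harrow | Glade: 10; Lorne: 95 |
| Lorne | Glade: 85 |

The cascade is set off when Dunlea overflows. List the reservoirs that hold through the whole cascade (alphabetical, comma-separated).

Glade, Harrow, Lorne

Round 1 — Dunlea overflows (initial).
  Ashby: +70 → 70 ≥ 70
Round 2 — Ashby overflows.
  Glade: +10 → 10 < 70
No further overflows.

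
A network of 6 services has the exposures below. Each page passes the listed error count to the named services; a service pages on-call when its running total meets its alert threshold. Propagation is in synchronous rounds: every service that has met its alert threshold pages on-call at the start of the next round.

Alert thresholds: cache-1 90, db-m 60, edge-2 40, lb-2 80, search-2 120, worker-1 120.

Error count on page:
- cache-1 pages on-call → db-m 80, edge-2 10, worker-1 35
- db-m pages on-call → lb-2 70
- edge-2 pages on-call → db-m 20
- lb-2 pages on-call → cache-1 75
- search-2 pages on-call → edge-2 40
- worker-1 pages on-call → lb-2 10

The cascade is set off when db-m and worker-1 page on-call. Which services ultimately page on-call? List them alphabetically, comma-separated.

Round 1 — db-m, worker-1 page on-call (initial).
  lb-2: +70+10 → 80 ≥ 80
Round 2 — lb-2 pages on-call.
  cache-1: +75 → 75 < 90
No further pages.

db-m, lb-2, worker-1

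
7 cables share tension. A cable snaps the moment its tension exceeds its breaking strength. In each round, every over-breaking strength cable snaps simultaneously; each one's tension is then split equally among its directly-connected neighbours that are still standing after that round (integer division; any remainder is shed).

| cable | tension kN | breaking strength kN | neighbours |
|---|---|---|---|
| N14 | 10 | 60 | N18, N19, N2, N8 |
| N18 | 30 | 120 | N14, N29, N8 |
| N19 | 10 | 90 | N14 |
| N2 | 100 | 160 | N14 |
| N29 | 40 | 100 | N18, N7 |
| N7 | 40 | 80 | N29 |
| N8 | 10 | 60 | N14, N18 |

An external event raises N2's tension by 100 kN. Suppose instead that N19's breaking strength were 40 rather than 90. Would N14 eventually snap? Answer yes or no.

With N19's breaking strength at 40:
Round 1 — N2 at 200 > 160. N2 snaps.
  N2 sheds 200 kN to N14: 200 each.
    N14: 10+200 = 210 > 60
Round 2 — N14 snaps.
  N14 sheds 210 kN to N18, N19, N8: 70 each.
    N18: 30+70 = 100 ≤ 120
    N19: 10+70 = 80 > 40
    N8: 10+70 = 80 > 60
Round 3 — N19, N8 snap.
  N19 sheds 80 kN: no online neighbours, lost.
  N8 sheds 80 kN to N18: 80 each.
    N18: 100+80 = 180 > 120
Round 4 — N18 snaps.
  N18 sheds 180 kN to N29: 180 each.
    N29: 40+180 = 220 > 100
Round 5 — N29 snaps.
  N29 sheds 220 kN to N7: 220 each.
    N7: 40+220 = 260 > 80
Round 6 — N7 snaps.
  N7 sheds 260 kN: no online neighbours, lost.
No further breaks.

yes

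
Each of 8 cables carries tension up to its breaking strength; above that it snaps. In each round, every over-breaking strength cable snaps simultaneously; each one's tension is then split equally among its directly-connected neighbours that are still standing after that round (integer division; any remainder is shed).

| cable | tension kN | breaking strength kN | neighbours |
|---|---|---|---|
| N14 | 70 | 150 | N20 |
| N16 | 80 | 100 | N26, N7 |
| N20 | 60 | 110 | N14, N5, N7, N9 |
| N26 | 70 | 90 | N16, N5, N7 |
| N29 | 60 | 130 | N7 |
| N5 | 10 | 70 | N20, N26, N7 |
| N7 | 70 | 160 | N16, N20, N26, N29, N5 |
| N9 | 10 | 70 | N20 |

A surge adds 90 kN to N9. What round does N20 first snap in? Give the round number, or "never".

Round 1 — N9 at 100 > 70. N9 snaps.
  N9 sheds 100 kN to N20: 100 each.
    N20: 60+100 = 160 > 110
Round 2 — N20 snaps.
  N20 sheds 160 kN to N14, N5, N7: 53 each (1 lost).
    N14: 70+53 = 123 ≤ 150
    N5: 10+53 = 63 ≤ 70
    N7: 70+53 = 123 ≤ 160
No further breaks.

2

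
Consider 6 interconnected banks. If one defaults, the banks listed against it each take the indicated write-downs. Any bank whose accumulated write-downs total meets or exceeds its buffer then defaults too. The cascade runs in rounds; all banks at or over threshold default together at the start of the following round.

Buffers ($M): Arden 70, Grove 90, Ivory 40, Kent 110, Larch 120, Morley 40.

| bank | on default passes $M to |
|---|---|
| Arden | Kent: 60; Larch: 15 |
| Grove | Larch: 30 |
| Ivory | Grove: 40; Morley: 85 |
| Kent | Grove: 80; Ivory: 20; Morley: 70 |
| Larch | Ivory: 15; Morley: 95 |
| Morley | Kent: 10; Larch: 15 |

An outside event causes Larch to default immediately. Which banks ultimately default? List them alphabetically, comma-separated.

Larch, Morley

Round 1 — Larch defaults (initial).
  Ivory: +15 → 15 < 40
  Morley: +95 → 95 ≥ 40
Round 2 — Morley defaults.
  Kent: +10 → 10 < 110
No further defaults.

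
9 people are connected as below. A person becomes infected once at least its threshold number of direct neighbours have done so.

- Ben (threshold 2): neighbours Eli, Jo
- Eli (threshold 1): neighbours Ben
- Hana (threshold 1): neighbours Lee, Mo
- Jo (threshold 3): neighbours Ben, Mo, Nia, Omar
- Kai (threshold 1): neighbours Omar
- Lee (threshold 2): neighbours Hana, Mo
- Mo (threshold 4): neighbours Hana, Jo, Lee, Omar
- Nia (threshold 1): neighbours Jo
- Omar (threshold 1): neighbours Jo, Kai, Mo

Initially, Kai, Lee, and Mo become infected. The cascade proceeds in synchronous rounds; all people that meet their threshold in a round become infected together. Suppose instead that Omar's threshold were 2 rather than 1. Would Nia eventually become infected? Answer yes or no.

With Omar's threshold at 2:
Round 1 — Kai, Lee, Mo become infected (initial).
Round 2 — checking thresholds:
  Hana: 2 of 2 neighbours ≥ 1, becomes infected.
  Jo: 1 of 4 neighbours < 3, holds.
  Omar: 2 of 3 neighbours ≥ 2, becomes infected.
Round 3 — no new infections; cascade stops.

no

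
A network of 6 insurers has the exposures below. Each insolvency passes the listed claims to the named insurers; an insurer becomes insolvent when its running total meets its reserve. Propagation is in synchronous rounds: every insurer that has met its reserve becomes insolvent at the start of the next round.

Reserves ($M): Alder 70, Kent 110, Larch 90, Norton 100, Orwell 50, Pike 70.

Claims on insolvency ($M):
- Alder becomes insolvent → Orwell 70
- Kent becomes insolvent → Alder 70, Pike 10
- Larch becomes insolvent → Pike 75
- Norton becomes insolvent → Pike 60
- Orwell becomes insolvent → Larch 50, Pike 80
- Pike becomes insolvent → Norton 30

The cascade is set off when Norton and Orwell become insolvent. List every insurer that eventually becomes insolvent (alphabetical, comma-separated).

Round 1 — Norton, Orwell become insolvent (initial).
  Larch: +50 → 50 < 90
  Pike: +60+80 → 140 ≥ 70
Round 2 — Pike becomes insolvent.
No further insolvencies.

Norton, Orwell, Pike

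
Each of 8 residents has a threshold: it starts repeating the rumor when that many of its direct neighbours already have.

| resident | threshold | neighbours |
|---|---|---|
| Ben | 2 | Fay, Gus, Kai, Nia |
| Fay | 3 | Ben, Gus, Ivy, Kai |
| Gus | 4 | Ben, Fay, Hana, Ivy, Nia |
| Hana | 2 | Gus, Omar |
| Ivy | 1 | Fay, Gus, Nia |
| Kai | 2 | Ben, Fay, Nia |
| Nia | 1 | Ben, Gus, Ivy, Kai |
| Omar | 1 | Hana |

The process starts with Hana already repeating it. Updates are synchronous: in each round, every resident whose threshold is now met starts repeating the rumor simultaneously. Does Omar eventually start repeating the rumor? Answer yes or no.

yes

Round 1 — Hana starts repeating the rumor (initial).
Round 2 — checking thresholds:
  Gus: 1 of 5 neighbours < 4, not yet.
  Omar: 1 of 1 neighbours ≥ 1, starts repeating the rumor.
Round 3 — no new spreads; cascade stops.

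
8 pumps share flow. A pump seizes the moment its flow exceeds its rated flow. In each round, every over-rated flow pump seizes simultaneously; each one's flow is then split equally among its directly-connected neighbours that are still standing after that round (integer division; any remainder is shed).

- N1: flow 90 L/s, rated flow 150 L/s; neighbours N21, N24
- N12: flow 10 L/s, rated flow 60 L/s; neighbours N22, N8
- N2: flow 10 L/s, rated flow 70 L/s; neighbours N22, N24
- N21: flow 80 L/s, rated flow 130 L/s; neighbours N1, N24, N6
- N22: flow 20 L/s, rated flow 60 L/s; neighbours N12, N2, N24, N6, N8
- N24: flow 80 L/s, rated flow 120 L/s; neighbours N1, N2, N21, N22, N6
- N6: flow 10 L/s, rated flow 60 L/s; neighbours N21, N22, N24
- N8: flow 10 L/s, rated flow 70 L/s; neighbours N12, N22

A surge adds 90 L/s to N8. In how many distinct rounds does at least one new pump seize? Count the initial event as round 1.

Round 1 — N8 at 100 > 70. N8 seizes.
  N8 sheds 100 L/s to N12, N22: 50 each.
    N12: 10+50 = 60 ≤ 60
    N22: 20+50 = 70 > 60
Round 2 — N22 seizes.
  N22 sheds 70 L/s to N12, N2, N24, N6: 17 each (2 lost).
    N12: 60+17 = 77 > 60
    N2: 10+17 = 27 ≤ 70
    N24: 80+17 = 97 ≤ 120
    N6: 10+17 = 27 ≤ 60
Round 3 — N12 seizes.
  N12 sheds 77 L/s: no online neighbours, lost.
No further seizures.

3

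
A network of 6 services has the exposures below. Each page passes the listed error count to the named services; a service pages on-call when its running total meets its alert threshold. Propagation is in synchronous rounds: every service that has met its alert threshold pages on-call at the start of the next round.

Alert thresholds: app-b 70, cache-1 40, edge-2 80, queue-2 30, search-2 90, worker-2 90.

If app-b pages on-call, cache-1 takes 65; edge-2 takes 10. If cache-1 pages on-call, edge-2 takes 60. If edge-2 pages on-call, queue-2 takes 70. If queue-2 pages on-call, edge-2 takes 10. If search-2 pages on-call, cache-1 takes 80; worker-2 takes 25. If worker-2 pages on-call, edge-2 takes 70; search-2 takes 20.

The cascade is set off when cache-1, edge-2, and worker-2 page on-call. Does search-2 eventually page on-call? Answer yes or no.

no

Round 1 — cache-1, edge-2, worker-2 page on-call (initial).
  queue-2: +70 → 70 ≥ 30
  search-2: +20 → 20 < 90
Round 2 — queue-2 pages on-call.
No further pages.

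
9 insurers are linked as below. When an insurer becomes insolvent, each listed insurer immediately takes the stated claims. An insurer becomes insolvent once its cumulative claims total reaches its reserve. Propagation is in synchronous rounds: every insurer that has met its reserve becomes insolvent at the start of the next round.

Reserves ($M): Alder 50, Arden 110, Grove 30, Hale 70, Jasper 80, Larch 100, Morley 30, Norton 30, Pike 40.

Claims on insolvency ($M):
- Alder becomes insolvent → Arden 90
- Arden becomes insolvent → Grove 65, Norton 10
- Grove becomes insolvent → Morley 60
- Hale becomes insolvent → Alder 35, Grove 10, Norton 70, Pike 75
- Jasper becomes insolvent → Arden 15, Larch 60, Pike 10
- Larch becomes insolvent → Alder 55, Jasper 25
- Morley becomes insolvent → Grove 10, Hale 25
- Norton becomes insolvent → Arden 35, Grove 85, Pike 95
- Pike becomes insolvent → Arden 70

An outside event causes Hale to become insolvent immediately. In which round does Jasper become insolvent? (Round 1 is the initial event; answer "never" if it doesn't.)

Round 1 — Hale becomes insolvent (initial).
  Alder: +35 → 35 < 50
  Grove: +10 → 10 < 30
  Norton: +70 → 70 ≥ 30
  Pike: +75 → 75 ≥ 40
Round 2 — Norton, Pike become insolvent.
  Arden: +35+70 → 105 < 110
  Grove: +85 → 95 ≥ 30
Round 3 — Grove becomes insolvent.
  Morley: +60 → 60 ≥ 30
Round 4 — Morley becomes insolvent.
No further insolvencies.

never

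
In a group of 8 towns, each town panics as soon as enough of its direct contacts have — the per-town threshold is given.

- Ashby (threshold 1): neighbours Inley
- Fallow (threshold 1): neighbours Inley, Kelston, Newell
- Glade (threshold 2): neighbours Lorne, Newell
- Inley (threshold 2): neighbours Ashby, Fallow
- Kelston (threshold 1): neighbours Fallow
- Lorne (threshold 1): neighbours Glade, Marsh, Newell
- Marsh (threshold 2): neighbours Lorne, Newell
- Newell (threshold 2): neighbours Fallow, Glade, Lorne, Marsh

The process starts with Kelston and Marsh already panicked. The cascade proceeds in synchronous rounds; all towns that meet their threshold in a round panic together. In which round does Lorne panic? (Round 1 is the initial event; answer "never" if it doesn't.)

Round 1 — Kelston, Marsh panic (initial).
Round 2 — checking thresholds:
  Fallow: 1 of 3 neighbours ≥ 1, panics.
  Lorne: 1 of 3 neighbours ≥ 1, panics.
  Newell: 1 of 4 neighbours < 2, holds.
Round 3 — checking thresholds:
  Glade: 1 of 2 neighbours < 2, holds.
  Inley: 1 of 2 neighbours < 2, holds.
  Newell: 3 of 4 neighbours ≥ 2, panics.
Round 4 — checking thresholds:
  Glade: 2 of 2 neighbours ≥ 2, panics.
  Inley: 1 of 2 neighbours < 2, holds.
Round 5 — no new panics; cascade stops.

2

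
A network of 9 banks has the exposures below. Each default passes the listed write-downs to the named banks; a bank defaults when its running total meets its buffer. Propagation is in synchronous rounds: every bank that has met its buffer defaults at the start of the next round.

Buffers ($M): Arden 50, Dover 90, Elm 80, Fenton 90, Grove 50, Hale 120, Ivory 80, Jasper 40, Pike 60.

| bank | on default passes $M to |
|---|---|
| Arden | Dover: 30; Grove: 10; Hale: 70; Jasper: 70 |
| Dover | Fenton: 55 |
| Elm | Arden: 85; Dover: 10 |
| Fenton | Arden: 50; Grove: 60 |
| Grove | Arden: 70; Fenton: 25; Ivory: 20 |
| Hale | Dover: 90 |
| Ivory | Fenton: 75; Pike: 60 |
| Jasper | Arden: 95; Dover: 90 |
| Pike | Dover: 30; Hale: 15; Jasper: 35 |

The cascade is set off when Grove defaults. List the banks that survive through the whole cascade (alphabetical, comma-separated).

Round 1 — Grove defaults (initial).
  Arden: +70 → 70 ≥ 50
  Fenton: +25 → 25 < 90
  Ivory: +20 → 20 < 80
Round 2 — Arden defaults.
  Dover: +30 → 30 < 90
  Hale: +70 → 70 < 120
  Jasper: +70 → 70 ≥ 40
Round 3 — Jasper defaults.
  Dover: +90 → 120 ≥ 90
Round 4 — Dover defaults.
  Fenton: +55 → 80 < 90
No further defaults.

Elm, Fenton, Hale, Ivory, Pike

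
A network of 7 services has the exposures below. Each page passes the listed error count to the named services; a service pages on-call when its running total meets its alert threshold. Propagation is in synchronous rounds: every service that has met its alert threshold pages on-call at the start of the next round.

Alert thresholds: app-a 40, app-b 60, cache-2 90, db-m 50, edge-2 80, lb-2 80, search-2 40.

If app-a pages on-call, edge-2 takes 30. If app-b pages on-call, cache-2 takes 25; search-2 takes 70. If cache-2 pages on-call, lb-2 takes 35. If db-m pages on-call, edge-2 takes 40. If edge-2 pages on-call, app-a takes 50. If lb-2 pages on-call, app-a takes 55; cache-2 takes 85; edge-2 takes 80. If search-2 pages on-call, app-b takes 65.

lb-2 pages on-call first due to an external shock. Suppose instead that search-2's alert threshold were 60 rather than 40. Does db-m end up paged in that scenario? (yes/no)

With search-2's alert threshold at 60:
Round 1 — lb-2 pages on-call (initial).
  app-a: +55 → 55 ≥ 40
  cache-2: +85 → 85 < 90
  edge-2: +80 → 80 ≥ 80
Round 2 — app-a, edge-2 page on-call.
No further pages.

no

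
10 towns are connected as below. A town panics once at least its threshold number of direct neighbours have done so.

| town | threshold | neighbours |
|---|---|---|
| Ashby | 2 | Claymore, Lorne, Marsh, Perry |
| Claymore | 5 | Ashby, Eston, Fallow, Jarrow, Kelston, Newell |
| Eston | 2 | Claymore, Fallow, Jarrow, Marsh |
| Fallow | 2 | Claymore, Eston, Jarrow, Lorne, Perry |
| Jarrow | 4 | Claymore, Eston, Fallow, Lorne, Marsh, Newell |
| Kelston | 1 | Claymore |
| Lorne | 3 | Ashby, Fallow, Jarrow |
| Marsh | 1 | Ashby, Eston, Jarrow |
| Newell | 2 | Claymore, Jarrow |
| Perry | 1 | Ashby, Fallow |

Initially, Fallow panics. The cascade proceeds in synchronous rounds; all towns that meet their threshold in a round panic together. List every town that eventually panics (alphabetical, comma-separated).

Round 1 — Fallow panics (initial).
Round 2 — checking thresholds:
  Claymore: 1 of 6 neighbours < 5, not yet.
  Eston: 1 of 4 neighbours < 2, not yet.
  Jarrow: 1 of 6 neighbours < 4, not yet.
  Lorne: 1 of 3 neighbours < 3, not yet.
  Perry: 1 of 2 neighbours ≥ 1, panics.
Round 3 — no new panics; cascade stops.

Fallow, Perry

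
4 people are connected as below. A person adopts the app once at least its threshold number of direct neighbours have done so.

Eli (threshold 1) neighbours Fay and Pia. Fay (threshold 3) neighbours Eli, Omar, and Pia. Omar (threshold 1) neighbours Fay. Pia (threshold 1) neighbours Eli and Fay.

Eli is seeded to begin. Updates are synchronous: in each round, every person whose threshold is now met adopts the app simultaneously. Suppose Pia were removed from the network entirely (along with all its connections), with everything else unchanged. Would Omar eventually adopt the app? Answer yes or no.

no

With Pia removed:
Round 1 — Eli adopts the app (initial).
Round 2 — no new adoptions; cascade stops.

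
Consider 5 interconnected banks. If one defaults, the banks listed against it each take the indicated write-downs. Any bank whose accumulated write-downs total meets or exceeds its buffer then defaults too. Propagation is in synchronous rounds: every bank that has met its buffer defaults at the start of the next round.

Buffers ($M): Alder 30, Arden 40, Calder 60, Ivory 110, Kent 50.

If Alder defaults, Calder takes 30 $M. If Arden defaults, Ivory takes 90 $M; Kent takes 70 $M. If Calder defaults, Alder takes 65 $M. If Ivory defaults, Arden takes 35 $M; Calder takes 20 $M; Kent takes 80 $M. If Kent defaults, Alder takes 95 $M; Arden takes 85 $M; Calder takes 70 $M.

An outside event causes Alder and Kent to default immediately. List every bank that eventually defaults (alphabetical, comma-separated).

Alder, Arden, Calder, Kent

Round 1 — Alder, Kent default (initial).
  Arden: +85 → 85 ≥ 40
  Calder: +30+70 → 100 ≥ 60
Round 2 — Arden, Calder default.
  Ivory: +90 → 90 < 110
No further defaults.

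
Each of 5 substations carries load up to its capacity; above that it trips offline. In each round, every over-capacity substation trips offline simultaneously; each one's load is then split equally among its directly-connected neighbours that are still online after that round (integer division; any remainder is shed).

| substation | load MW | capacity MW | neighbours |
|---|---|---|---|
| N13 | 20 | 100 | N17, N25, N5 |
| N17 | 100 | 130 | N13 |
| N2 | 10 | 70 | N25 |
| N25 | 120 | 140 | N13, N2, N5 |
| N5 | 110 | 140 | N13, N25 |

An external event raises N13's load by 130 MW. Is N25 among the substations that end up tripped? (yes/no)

yes

Round 1 — N13 at 150 > 100. N13 trips offline.
  N13 sheds 150 MW to N17, N25, N5: 50 each.
    N17: 100+50 = 150 > 130
    N25: 120+50 = 170 > 140
    N5: 110+50 = 160 > 140
Round 2 — N17, N25, N5 trip offline.
  N17 sheds 150 MW: no online neighbours, lost.
  N25 sheds 170 MW to N2: 170 each.
    N2: 10+170 = 180 > 70
  N5 sheds 160 MW: no online neighbours, lost.
Round 3 — N2 trips offline.
  N2 sheds 180 MW: no online neighbours, lost.
No further trips.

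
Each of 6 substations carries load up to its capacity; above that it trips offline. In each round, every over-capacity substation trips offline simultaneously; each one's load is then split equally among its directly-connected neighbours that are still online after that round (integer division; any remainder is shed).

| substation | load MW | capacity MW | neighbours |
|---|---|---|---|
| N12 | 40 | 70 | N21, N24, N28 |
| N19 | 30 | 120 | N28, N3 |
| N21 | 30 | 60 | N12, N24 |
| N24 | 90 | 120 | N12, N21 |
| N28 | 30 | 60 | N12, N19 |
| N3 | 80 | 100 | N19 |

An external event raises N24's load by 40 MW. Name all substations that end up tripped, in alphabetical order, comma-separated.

Round 1 — N24 at 130 > 120. N24 trips offline.
  N24 sheds 130 MW to N12, N21: 65 each.
    N12: 40+65 = 105 > 70
    N21: 30+65 = 95 > 60
Round 2 — N12, N21 trip offline.
  N12 sheds 105 MW to N28: 105 each.
    N28: 30+105 = 135 > 60
  N21 sheds 95 MW: no online neighbours, lost.
Round 3 — N28 trips offline.
  N28 sheds 135 MW to N19: 135 each.
    N19: 30+135 = 165 > 120
Round 4 — N19 trips offline.
  N19 sheds 165 MW to N3: 165 each.
    N3: 80+165 = 245 > 100
Round 5 — N3 trips offline.
  N3 sheds 245 MW: no online neighbours, lost.
No further trips.

N12, N19, N21, N24, N28, N3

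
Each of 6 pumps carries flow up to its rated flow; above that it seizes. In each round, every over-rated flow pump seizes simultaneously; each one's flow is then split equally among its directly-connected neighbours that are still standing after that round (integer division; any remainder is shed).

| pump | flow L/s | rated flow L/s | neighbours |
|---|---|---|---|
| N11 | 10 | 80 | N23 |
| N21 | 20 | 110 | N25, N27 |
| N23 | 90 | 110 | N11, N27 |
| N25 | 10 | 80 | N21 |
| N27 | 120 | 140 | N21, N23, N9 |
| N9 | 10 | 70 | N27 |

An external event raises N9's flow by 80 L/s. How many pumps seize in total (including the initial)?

6

Round 1 — N9 at 90 > 70. N9 seizes.
  N9 sheds 90 L/s to N27: 90 each.
    N27: 120+90 = 210 > 140
Round 2 — N27 seizes.
  N27 sheds 210 L/s to N21, N23: 105 each.
    N21: 20+105 = 125 > 110
    N23: 90+105 = 195 > 110
Round 3 — N21, N23 seize.
  N21 sheds 125 L/s to N25: 125 each.
    N25: 10+125 = 135 > 80
  N23 sheds 195 L/s to N11: 195 each.
    N11: 10+195 = 205 > 80
Round 4 — N11, N25 seize.
  N11 sheds 205 L/s: no online neighbours, lost.
  N25 sheds 135 L/s: no online neighbours, lost.
No further seizures.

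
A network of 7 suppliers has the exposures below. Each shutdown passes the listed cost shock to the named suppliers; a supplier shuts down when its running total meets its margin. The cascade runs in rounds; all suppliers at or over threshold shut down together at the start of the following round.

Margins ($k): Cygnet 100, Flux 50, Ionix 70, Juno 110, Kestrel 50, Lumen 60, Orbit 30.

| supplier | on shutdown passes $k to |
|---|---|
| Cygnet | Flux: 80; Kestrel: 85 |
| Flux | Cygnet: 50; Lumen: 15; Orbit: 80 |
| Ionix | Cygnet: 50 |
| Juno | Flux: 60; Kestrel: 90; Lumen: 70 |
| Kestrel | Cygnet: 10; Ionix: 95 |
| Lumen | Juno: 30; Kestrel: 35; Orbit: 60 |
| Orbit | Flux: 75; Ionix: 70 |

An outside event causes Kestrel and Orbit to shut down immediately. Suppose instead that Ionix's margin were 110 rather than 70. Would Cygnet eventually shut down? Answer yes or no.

With Ionix's margin at 110:
Round 1 — Kestrel, Orbit shut down (initial).
  Cygnet: +10 → 10 < 100
  Flux: +75 → 75 ≥ 50
  Ionix: +95+70 → 165 ≥ 110
Round 2 — Flux, Ionix shut down.
  Cygnet: +50+50 → 110 ≥ 100
  Lumen: +15 → 15 < 60
Round 3 — Cygnet shuts down.
No further shutdowns.

yes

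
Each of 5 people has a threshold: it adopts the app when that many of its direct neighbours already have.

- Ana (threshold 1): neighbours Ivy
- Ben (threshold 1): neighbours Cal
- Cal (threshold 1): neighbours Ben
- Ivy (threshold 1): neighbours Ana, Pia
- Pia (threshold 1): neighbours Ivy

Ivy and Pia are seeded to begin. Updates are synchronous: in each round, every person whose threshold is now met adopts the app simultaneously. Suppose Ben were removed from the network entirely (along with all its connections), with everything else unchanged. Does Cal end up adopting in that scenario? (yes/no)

With Ben removed:
Round 1 — Ivy, Pia adopt the app (initial).
Round 2 — checking thresholds:
  Ana: 1 of 1 neighbours ≥ 1, adopts the app.
Round 3 — no new adoptions; cascade stops.

no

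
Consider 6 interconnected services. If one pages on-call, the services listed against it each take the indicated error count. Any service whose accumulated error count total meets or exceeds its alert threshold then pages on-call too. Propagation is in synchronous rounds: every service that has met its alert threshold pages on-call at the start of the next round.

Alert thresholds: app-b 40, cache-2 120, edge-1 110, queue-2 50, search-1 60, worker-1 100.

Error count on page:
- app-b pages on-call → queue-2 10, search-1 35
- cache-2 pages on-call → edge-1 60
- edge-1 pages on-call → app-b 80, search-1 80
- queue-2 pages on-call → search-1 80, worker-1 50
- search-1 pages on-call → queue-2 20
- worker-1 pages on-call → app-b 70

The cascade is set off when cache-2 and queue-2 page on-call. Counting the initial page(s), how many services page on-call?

Round 1 — cache-2, queue-2 page on-call (initial).
  edge-1: +60 → 60 < 110
  search-1: +80 → 80 ≥ 60
  worker-1: +50 → 50 < 100
Round 2 — search-1 pages on-call.
No further pages.

3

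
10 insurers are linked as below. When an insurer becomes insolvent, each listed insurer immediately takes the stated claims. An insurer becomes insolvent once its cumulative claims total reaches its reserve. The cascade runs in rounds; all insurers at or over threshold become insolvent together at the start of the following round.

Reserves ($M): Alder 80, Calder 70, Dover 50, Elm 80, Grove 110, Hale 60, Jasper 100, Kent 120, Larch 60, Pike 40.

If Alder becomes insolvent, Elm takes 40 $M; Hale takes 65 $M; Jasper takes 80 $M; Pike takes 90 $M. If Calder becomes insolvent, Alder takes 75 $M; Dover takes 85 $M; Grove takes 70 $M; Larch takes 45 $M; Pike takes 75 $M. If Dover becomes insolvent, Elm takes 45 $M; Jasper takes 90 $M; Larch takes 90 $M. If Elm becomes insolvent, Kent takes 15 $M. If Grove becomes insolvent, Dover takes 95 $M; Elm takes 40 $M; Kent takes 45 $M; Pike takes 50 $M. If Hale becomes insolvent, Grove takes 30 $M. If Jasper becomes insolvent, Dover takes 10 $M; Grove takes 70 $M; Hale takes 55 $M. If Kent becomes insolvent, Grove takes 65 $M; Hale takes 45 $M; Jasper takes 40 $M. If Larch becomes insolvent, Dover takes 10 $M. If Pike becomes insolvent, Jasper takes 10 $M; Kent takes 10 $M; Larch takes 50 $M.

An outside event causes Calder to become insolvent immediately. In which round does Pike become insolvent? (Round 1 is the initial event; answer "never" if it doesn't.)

Round 1 — Calder becomes insolvent (initial).
  Alder: +75 → 75 < 80
  Dover: +85 → 85 ≥ 50
  Grove: +70 → 70 < 110
  Larch: +45 → 45 < 60
  Pike: +75 → 75 ≥ 40
Round 2 — Dover, Pike become insolvent.
  Elm: +45 → 45 < 80
  Jasper: +90+10 → 100 ≥ 100
  Kent: +10 → 10 < 120
  Larch: +90+50 → 185 ≥ 60
Round 3 — Jasper, Larch become insolvent.
  Grove: +70 → 140 ≥ 110
  Hale: +55 → 55 < 60
Round 4 — Grove becomes insolvent.
  Elm: +40 → 85 ≥ 80
  Kent: +45 → 55 < 120
Round 5 — Elm becomes insolvent.
  Kent: +15 → 70 < 120
No further insolvencies.

2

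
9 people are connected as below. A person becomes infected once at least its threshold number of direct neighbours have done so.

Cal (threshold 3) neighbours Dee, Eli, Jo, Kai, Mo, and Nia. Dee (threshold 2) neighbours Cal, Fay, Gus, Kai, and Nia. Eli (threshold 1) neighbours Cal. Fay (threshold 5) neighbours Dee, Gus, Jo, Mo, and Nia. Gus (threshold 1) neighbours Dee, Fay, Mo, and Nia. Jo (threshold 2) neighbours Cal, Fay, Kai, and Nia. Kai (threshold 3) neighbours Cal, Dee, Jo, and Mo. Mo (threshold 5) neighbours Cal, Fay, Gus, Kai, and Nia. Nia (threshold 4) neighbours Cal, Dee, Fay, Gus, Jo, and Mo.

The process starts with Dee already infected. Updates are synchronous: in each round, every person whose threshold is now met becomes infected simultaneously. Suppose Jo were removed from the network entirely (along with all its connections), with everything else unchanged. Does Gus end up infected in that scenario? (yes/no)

yes

With Jo removed:
Round 1 — Dee becomes infected (initial).
Round 2 — checking thresholds:
  Cal: 1 of 5 neighbours < 3, not yet.
  Fay: 1 of 4 neighbours < 5, not yet.
  Gus: 1 of 4 neighbours ≥ 1, becomes infected.
  Kai: 1 of 3 neighbours < 3, not yet.
  Nia: 1 of 5 neighbours < 4, not yet.
Round 3 — no new infections; cascade stops.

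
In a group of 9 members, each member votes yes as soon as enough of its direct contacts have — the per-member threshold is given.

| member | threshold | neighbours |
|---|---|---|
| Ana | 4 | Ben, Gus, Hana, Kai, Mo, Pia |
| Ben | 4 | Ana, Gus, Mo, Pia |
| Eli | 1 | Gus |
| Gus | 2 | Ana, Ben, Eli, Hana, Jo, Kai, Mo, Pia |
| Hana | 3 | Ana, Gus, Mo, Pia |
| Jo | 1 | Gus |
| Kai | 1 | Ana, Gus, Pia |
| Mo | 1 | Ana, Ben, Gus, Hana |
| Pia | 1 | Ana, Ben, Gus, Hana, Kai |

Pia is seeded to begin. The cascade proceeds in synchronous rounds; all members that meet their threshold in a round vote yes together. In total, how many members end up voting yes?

9

Round 1 — Pia votes yes (initial).
Round 2 — checking thresholds:
  Ana: 1 of 6 neighbours < 4, holds.
  Ben: 1 of 4 neighbours < 4, holds.
  Gus: 1 of 8 neighbours < 2, holds.
  Hana: 1 of 4 neighbours < 3, holds.
  Kai: 1 of 3 neighbours ≥ 1, votes yes.
Round 3 — checking thresholds:
  Ana: 2 of 6 neighbours < 4, holds.
  Ben: 1 of 4 neighbours < 4, holds.
  Gus: 2 of 8 neighbours ≥ 2, votes yes.
  Hana: 1 of 4 neighbours < 3, holds.
Round 4 — checking thresholds:
  Ana: 3 of 6 neighbours < 4, holds.
  Ben: 2 of 4 neighbours < 4, holds.
  Eli: 1 of 1 neighbours ≥ 1, votes yes.
  Hana: 2 of 4 neighbours < 3, holds.
  Jo: 1 of 1 neighbours ≥ 1, votes yes.
  Mo: 1 of 4 neighbours ≥ 1, votes yes.
Round 5 — checking thresholds:
  Ana: 4 of 6 neighbours ≥ 4, votes yes.
  Ben: 3 of 4 neighbours < 4, holds.
  Hana: 3 of 4 neighbours ≥ 3, votes yes.
Round 6 — checking thresholds:
  Ben: 4 of 4 neighbours ≥ 4, votes yes.
Round 7 — no new yes votes; cascade stops.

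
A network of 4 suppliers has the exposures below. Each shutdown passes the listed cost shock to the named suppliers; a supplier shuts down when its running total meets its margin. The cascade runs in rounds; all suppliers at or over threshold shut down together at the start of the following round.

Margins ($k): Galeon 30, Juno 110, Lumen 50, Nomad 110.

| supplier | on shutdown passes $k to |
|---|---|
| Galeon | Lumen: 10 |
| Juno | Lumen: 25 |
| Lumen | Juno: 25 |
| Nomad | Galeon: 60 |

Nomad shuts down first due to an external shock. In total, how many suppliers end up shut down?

2

Round 1 — Nomad shuts down (initial).
  Galeon: +60 → 60 ≥ 30
Round 2 — Galeon shuts down.
  Lumen: +10 → 10 < 50
No further shutdowns.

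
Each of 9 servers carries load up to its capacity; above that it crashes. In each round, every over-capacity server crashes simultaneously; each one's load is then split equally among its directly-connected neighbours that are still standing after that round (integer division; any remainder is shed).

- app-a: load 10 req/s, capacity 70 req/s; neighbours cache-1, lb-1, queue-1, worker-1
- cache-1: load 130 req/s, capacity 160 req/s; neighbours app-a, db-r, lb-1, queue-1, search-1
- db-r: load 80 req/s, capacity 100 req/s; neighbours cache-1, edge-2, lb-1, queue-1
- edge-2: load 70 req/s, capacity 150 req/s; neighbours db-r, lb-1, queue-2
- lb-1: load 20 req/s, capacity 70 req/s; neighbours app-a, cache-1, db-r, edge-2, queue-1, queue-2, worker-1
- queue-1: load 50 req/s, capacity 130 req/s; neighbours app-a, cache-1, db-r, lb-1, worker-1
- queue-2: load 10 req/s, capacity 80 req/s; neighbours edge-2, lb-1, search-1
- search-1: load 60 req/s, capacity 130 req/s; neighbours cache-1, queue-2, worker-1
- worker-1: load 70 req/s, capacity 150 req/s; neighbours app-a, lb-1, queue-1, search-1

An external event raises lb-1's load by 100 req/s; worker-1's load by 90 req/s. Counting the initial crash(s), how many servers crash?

9

Round 1 — lb-1 at 120 > 70; worker-1 at 160 > 150. lb-1, worker-1 crash.
  lb-1 sheds 120 req/s to app-a, cache-1, db-r, edge-2, queue-1, queue-2: 20 each.
    app-a: 10+20 = 30 ≤ 70
    cache-1: 130+20 = 150 ≤ 160
    db-r: 80+20 = 100 ≤ 100
    edge-2: 70+20 = 90 ≤ 150
    queue-1: 50+20 = 70 ≤ 130
    queue-2: 10+20 = 30 ≤ 80
  worker-1 sheds 160 req/s to app-a, queue-1, search-1: 53 each (1 lost).
    app-a: 30+53 = 83 > 70
    queue-1: 70+53 = 123 ≤ 130
    search-1: 60+53 = 113 ≤ 130
Round 2 — app-a crashes.
  app-a sheds 83 req/s to cache-1, queue-1: 41 each (1 lost).
    cache-1: 150+41 = 191 > 160
    queue-1: 123+41 = 164 > 130
Round 3 — cache-1, queue-1 crash.
  cache-1 sheds 191 req/s to db-r, search-1: 95 each (1 lost).
    db-r: 100+95 = 195 > 100
    search-1: 113+95 = 208 > 130
  queue-1 sheds 164 req/s to db-r: 164 each.
    db-r: 195+164 = 359 > 100
Round 4 — db-r, search-1 crash.
  db-r sheds 359 req/s to edge-2: 359 each.
    edge-2: 90+359 = 449 > 150
  search-1 sheds 208 req/s to queue-2: 208 each.
    queue-2: 30+208 = 238 > 80
Round 5 — edge-2, queue-2 crash.
  edge-2 sheds 449 req/s: no online neighbours, lost.
  queue-2 sheds 238 req/s: no online neighbours, lost.
No further crashes.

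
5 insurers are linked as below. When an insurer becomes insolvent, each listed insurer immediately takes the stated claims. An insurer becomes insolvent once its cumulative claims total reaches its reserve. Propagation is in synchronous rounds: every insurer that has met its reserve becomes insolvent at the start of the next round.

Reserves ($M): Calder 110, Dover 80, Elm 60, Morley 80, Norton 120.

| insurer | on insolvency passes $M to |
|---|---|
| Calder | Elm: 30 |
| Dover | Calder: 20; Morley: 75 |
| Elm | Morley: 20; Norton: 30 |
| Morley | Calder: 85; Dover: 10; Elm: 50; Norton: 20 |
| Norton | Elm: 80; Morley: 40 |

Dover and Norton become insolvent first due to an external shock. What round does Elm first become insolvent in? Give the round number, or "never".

2

Round 1 — Dover, Norton become insolvent (initial).
  Calder: +20 → 20 < 110
  Elm: +80 → 80 ≥ 60
  Morley: +75+40 → 115 ≥ 80
Round 2 — Elm, Morley become insolvent.
  Calder: +85 → 105 < 110
No further insolvencies.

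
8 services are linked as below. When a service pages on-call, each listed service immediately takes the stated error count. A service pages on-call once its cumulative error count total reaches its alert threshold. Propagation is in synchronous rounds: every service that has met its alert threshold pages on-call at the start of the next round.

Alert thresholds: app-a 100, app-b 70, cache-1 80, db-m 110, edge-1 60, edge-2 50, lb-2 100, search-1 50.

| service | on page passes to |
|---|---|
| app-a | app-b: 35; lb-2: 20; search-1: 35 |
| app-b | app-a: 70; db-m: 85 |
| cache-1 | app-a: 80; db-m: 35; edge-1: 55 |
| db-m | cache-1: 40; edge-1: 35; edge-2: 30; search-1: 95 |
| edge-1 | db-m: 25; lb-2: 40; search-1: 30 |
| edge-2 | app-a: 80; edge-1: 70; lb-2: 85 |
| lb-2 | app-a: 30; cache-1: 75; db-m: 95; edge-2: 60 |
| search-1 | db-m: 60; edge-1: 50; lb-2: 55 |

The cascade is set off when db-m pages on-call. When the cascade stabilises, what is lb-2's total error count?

95

Round 1 — db-m pages on-call (initial).
  cache-1: +40 → 40 < 80
  edge-1: +35 → 35 < 60
  edge-2: +30 → 30 < 50
  search-1: +95 → 95 ≥ 50
Round 2 — search-1 pages on-call.
  edge-1: +50 → 85 ≥ 60
  lb-2: +55 → 55 < 100
Round 3 — edge-1 pages on-call.
  lb-2: +40 → 95 < 100
No further pages.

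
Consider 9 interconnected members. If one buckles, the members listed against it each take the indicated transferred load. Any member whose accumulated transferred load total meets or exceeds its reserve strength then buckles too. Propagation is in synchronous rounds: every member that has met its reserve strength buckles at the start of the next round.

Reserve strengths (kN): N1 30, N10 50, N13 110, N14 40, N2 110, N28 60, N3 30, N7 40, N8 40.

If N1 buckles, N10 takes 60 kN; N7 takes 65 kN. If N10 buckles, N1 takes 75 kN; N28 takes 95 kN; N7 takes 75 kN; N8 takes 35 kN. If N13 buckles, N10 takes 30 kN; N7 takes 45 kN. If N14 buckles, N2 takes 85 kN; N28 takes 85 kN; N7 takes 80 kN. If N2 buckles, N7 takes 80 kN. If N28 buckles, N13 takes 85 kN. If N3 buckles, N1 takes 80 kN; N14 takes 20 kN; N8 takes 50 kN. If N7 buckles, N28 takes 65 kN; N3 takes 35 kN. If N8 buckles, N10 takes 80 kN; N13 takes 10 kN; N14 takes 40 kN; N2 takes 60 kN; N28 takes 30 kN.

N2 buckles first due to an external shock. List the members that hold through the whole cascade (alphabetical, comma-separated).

Round 1 — N2 buckles (initial).
  N7: +80 → 80 ≥ 40
Round 2 — N7 buckles.
  N28: +65 → 65 ≥ 60
  N3: +35 → 35 ≥ 30
Round 3 — N28, N3 buckle.
  N1: +80 → 80 ≥ 30
  N13: +85 → 85 < 110
  N14: +20 → 20 < 40
  N8: +50 → 50 ≥ 40
Round 4 — N1, N8 buckle.
  N10: +60+80 → 140 ≥ 50
  N13: +10 → 95 < 110
  N14: +40 → 60 ≥ 40
Round 5 — N10, N14 buckle.
No further bucklings.

N13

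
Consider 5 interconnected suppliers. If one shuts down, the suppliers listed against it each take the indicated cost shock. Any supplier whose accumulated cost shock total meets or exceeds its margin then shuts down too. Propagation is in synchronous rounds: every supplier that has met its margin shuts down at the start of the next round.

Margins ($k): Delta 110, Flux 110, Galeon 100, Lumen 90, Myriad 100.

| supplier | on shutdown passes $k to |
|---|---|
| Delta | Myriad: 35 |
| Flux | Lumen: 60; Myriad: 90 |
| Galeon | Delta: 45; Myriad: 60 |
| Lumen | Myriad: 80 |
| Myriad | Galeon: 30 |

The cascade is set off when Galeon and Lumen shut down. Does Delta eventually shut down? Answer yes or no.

no

Round 1 — Galeon, Lumen shut down (initial).
  Delta: +45 → 45 < 110
  Myriad: +60+80 → 140 ≥ 100
Round 2 — Myriad shuts down.
No further shutdowns.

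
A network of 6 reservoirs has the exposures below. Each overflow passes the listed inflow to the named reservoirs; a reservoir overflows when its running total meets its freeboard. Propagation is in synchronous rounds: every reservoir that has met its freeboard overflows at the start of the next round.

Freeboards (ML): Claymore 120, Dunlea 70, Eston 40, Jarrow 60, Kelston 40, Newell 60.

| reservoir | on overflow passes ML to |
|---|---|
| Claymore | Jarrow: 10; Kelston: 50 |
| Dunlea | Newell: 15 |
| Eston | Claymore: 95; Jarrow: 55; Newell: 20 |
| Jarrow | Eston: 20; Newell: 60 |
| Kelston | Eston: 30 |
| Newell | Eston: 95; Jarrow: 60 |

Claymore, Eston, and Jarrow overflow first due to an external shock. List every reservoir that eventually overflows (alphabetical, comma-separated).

Claymore, Eston, Jarrow, Kelston, Newell

Round 1 — Claymore, Eston, Jarrow overflow (initial).
  Kelston: +50 → 50 ≥ 40
  Newell: +20+60 → 80 ≥ 60
Round 2 — Kelston, Newell overflow.
No further overflows.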